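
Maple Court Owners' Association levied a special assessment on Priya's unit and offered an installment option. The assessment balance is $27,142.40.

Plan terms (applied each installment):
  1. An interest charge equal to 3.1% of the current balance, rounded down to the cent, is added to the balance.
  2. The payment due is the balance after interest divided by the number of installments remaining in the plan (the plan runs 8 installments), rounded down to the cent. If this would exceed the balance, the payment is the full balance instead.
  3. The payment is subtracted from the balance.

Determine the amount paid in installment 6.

Installment 1: opening $27,142.40; interest $841.41 → $27,983.81; payment $3,497.97; balance $24,485.84
Installment 2: opening $24,485.84; interest $759.06 → $25,244.90; payment $3,606.41; balance $21,638.49
Installment 3: opening $21,638.49; interest $670.79 → $22,309.28; payment $3,718.21; balance $18,591.07
Installment 4: opening $18,591.07; interest $576.32 → $19,167.39; payment $3,833.47; balance $15,333.92
Installment 5: opening $15,333.92; interest $475.35 → $15,809.27; payment $3,952.31; balance $11,856.96
Installment 6: opening $11,856.96; interest $367.56 → $12,224.52; payment $4,074.84; balance $8,149.68

$4,074.84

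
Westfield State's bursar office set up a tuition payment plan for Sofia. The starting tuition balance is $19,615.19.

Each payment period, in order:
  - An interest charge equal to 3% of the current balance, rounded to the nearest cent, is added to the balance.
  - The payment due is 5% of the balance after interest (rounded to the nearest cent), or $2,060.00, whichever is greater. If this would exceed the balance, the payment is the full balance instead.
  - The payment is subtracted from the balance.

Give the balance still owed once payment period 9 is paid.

$4,665.62

Payment period 1: opening $19,615.19; interest $588.46 → $20,203.65; payment $2,060.00; balance $18,143.65
Payment period 2: opening $18,143.65; interest $544.31 → $18,687.96; payment $2,060.00; balance $16,627.96
Payment period 3: opening $16,627.96; interest $498.84 → $17,126.80; payment $2,060.00; balance $15,066.80
Payment period 4: opening $15,066.80; interest $452.00 → $15,518.80; payment $2,060.00; balance $13,458.80
Payment period 5: opening $13,458.80; interest $403.76 → $13,862.56; payment $2,060.00; balance $11,802.56
Payment period 6: opening $11,802.56; interest $354.08 → $12,156.64; payment $2,060.00; balance $10,096.64
Payment period 7: opening $10,096.64; interest $302.90 → $10,399.54; payment $2,060.00; balance $8,339.54
Payment period 8: opening $8,339.54; interest $250.19 → $8,589.73; payment $2,060.00; balance $6,529.73
Payment period 9: opening $6,529.73; interest $195.89 → $6,725.62; payment $2,060.00; balance $4,665.62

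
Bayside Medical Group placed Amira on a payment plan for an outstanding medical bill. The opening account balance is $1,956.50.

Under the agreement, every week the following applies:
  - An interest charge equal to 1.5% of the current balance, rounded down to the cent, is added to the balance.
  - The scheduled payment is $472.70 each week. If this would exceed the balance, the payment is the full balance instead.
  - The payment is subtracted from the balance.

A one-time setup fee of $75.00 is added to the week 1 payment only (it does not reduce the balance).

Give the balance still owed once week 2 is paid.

$1,063.13

# | Opening | Interest | Payment | Fee | End bal
1 | $1,956.50 | $29.34 | $472.70 | $75.00 | $1,513.14
2 | $1,513.14 | $22.69 | $472.70 | — | $1,063.13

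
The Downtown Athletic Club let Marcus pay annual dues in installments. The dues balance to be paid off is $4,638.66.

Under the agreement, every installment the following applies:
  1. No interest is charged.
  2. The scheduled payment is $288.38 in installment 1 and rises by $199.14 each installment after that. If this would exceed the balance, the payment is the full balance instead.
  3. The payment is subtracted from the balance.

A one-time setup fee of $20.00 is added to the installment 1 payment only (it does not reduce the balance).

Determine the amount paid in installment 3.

Installment 1: opening $4,638.66; payment $288.38 (+ $20.00 fee); balance $4,350.28
Installment 2: opening $4,350.28; payment $487.52; balance $3,862.76
Installment 3: opening $3,862.76; payment $686.66; balance $3,176.10

$686.66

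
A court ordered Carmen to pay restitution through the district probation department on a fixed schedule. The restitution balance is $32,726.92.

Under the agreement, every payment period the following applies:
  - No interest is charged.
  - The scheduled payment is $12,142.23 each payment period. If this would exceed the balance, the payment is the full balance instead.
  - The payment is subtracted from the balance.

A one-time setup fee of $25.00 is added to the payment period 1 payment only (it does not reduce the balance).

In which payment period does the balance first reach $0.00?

Payment period 1: $32,726.92 − $12,142.23 (+ $25.00 fee) → $20,584.69
Payment period 2: $20,584.69 − $12,142.23 → $8,442.46
Payment period 3: $8,442.46 − $8,442.46 → $0.00
Balance reaches $0.00 in payment period 3.

3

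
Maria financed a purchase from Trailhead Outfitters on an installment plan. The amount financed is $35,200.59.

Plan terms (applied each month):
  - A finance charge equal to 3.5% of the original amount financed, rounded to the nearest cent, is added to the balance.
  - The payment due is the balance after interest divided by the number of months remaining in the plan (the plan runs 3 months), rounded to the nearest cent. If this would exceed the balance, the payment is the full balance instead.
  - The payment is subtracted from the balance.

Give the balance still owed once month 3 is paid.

$0.00

# | Opening | Interest | Payment | End bal
1 | $35,200.59 | $1,232.02 | $12,144.20 | $24,288.41
2 | $24,288.41 | $1,232.02 | $12,760.22 | $12,760.21
3 | $12,760.21 | $1,232.02 | $13,992.23 | $0.00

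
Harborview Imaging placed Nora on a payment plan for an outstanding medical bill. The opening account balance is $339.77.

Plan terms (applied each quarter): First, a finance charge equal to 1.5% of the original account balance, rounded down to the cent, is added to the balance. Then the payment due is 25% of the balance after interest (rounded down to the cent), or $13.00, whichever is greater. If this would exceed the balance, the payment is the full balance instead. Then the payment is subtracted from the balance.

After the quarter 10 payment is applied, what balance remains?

Quarter 1: opening $339.77; interest $5.09 → $344.86; payment $86.21; balance $258.65
Quarter 2: opening $258.65; interest $5.09 → $263.74; payment $65.93; balance $197.81
Quarter 3: opening $197.81; interest $5.09 → $202.90; payment $50.72; balance $152.18
Quarter 4: opening $152.18; interest $5.09 → $157.27; payment $39.31; balance $117.96
Quarter 5: opening $117.96; interest $5.09 → $123.05; payment $30.76; balance $92.29
Quarter 6: opening $92.29; interest $5.09 → $97.38; payment $24.34; balance $73.04
Quarter 7: opening $73.04; interest $5.09 → $78.13; payment $19.53; balance $58.60
Quarter 8: opening $58.60; interest $5.09 → $63.69; payment $15.92; balance $47.77
Quarter 9: opening $47.77; interest $5.09 → $52.86; payment $13.21; balance $39.65
Quarter 10: opening $39.65; interest $5.09 → $44.74; payment $13.00; balance $31.74

$31.74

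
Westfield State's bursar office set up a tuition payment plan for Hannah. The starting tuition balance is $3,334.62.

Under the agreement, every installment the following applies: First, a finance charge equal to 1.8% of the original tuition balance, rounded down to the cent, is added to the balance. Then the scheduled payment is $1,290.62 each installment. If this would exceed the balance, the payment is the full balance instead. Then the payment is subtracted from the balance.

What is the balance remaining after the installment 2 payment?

# | Opening | Interest | Payment | End bal
1 | $3,334.62 | $60.02 | $1,290.62 | $2,104.02
2 | $2,104.02 | $60.02 | $1,290.62 | $873.42

$873.42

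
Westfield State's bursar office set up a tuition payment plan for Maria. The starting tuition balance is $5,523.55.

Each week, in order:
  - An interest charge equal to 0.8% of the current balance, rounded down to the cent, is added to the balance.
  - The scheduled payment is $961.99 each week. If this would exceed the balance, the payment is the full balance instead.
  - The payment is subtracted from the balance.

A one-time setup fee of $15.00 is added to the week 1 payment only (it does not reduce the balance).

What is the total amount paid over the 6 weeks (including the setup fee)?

$5,692.33

Week 1: opening $5,523.55; interest $44.18 → $5,567.73; payment $961.99 (+ $15.00 fee); balance $4,605.74
Week 2: opening $4,605.74; interest $36.84 → $4,642.58; payment $961.99; balance $3,680.59
Week 3: opening $3,680.59; interest $29.44 → $3,710.03; payment $961.99; balance $2,748.04
Week 4: opening $2,748.04; interest $21.98 → $2,770.02; payment $961.99; balance $1,808.03
Week 5: opening $1,808.03; interest $14.46 → $1,822.49; payment $961.99; balance $860.50
Week 6: opening $860.50; interest $6.88 → $867.38; payment $867.38; balance $0.00
Total paid: $5,692.33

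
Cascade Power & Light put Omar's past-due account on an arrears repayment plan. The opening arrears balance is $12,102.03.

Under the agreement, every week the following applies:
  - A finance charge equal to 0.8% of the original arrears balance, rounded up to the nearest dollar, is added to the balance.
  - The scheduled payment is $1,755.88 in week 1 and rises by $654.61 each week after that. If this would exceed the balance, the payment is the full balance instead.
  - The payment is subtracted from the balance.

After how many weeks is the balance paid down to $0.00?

5

Week 1: $12,102.03 +$97.00 interest = $12,199.03; pay $1,755.88 → $10,443.15
Week 2: $10,443.15 +$97.00 interest = $10,540.15; pay $2,410.49 → $8,129.66
Week 3: $8,129.66 +$97.00 interest = $8,226.66; pay $3,065.10 → $5,161.56
Week 4: $5,161.56 +$97.00 interest = $5,258.56; pay $3,719.71 → $1,538.85
Week 5: $1,538.85 +$97.00 interest = $1,635.85; pay $1,635.85 → $0.00
Balance reaches $0.00 in week 5.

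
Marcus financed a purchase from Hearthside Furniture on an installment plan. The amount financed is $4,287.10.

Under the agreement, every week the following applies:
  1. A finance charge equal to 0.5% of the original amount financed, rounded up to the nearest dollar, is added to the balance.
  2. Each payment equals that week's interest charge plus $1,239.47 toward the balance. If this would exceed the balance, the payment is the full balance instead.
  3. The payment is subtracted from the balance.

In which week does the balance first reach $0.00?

4

# | Opening | Interest | Payment | End bal
1 | $4,287.10 | $22.00 | $1,261.47 | $3,047.63
2 | $3,047.63 | $22.00 | $1,261.47 | $1,808.16
3 | $1,808.16 | $22.00 | $1,261.47 | $568.69
4 | $568.69 | $22.00 | $590.69 | $0.00
Balance reaches $0.00 in week 4.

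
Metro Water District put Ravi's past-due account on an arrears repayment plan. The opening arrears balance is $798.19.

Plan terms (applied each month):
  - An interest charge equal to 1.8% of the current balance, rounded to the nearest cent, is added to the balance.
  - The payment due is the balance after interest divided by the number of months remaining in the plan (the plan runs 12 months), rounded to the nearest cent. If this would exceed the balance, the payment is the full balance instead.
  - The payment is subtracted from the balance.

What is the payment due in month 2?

$68.93

Month 1: $798.19 +$14.37 interest = $812.56; pay $67.71 → $744.85
Month 2: $744.85 +$13.41 interest = $758.26; pay $68.93 → $689.33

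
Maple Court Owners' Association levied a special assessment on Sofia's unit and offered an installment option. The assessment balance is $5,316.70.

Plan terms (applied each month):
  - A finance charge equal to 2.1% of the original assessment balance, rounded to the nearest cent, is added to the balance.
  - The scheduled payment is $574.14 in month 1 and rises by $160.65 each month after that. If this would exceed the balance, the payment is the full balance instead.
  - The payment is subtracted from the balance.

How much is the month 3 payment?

Month 1: opening $5,316.70; interest $111.65 → $5,428.35; payment $574.14; balance $4,854.21
Month 2: opening $4,854.21; interest $111.65 → $4,965.86; payment $734.79; balance $4,231.07
Month 3: opening $4,231.07; interest $111.65 → $4,342.72; payment $895.44; balance $3,447.28

$895.44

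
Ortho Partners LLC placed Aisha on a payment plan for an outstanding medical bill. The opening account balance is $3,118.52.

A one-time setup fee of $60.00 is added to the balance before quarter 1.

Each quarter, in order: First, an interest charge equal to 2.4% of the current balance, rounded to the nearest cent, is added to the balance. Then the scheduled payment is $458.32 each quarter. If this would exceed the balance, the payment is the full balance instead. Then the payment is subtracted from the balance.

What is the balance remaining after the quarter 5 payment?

$1,174.43

Quarter 1: opening $3,178.52; interest $76.28 → $3,254.80; payment $458.32; balance $2,796.48
Quarter 2: opening $2,796.48; interest $67.12 → $2,863.60; payment $458.32; balance $2,405.28
Quarter 3: opening $2,405.28; interest $57.73 → $2,463.01; payment $458.32; balance $2,004.69
Quarter 4: opening $2,004.69; interest $48.11 → $2,052.80; payment $458.32; balance $1,594.48
Quarter 5: opening $1,594.48; interest $38.27 → $1,632.75; payment $458.32; balance $1,174.43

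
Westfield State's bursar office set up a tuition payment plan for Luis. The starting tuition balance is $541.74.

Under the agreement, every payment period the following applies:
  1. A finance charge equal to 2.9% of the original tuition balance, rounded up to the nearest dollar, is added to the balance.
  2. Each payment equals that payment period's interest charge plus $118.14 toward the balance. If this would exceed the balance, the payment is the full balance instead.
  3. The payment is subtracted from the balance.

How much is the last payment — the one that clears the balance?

$85.18

Payment period 1: opening $541.74; interest $16.00 → $557.74; payment $134.14; balance $423.60
Payment period 2: opening $423.60; interest $16.00 → $439.60; payment $134.14; balance $305.46
Payment period 3: opening $305.46; interest $16.00 → $321.46; payment $134.14; balance $187.32
Payment period 4: opening $187.32; interest $16.00 → $203.32; payment $134.14; balance $69.18
Payment period 5: opening $69.18; interest $16.00 → $85.18; payment $85.18; balance $0.00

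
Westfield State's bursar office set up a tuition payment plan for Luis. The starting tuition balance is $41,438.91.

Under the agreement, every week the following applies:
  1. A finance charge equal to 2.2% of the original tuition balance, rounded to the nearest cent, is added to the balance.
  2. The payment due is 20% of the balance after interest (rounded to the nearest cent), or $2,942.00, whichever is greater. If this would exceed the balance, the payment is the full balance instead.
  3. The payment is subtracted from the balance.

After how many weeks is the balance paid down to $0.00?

13

Week 1: $41,438.91 +$911.66 interest = $42,350.57; pay $8,470.11 → $33,880.46
Week 2: $33,880.46 +$911.66 interest = $34,792.12; pay $6,958.42 → $27,833.70
Week 3: $27,833.70 +$911.66 interest = $28,745.36; pay $5,749.07 → $22,996.29
Week 4: $22,996.29 +$911.66 interest = $23,907.95; pay $4,781.59 → $19,126.36
Week 5: $19,126.36 +$911.66 interest = $20,038.02; pay $4,007.60 → $16,030.42
Week 6: $16,030.42 +$911.66 interest = $16,942.08; pay $3,388.42 → $13,553.66
Week 7: $13,553.66 +$911.66 interest = $14,465.32; pay $2,942.00 → $11,523.32
Week 8: $11,523.32 +$911.66 interest = $12,434.98; pay $2,942.00 → $9,492.98
Week 9: $9,492.98 +$911.66 interest = $10,404.64; pay $2,942.00 → $7,462.64
Week 10: $7,462.64 +$911.66 interest = $8,374.30; pay $2,942.00 → $5,432.30
Week 11: $5,432.30 +$911.66 interest = $6,343.96; pay $2,942.00 → $3,401.96
Week 12: $3,401.96 +$911.66 interest = $4,313.62; pay $2,942.00 → $1,371.62
Week 13: $1,371.62 +$911.66 interest = $2,283.28; pay $2,283.28 → $0.00
Balance reaches $0.00 in week 13.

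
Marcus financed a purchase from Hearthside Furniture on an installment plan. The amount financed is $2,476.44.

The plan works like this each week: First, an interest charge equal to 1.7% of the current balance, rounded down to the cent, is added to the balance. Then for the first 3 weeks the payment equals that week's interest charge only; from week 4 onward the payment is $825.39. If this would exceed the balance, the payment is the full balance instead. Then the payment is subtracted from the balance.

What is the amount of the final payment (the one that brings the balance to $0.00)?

Week 1: opening $2,476.44; interest $42.09 → $2,518.53; payment $42.09; balance $2,476.44
Week 2: opening $2,476.44; interest $42.09 → $2,518.53; payment $42.09; balance $2,476.44
Week 3: opening $2,476.44; interest $42.09 → $2,518.53; payment $42.09; balance $2,476.44
Week 4: opening $2,476.44; interest $42.09 → $2,518.53; payment $825.39; balance $1,693.14
Week 5: opening $1,693.14; interest $28.78 → $1,721.92; payment $825.39; balance $896.53
Week 6: opening $896.53; interest $15.24 → $911.77; payment $825.39; balance $86.38
Week 7: opening $86.38; interest $1.46 → $87.84; payment $87.84; balance $0.00

$87.84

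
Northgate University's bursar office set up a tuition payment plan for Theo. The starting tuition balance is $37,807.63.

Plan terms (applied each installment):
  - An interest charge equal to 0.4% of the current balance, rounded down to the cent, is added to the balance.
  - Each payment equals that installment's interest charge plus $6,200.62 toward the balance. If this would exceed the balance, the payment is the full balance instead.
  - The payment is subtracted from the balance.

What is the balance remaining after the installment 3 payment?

$19,205.77

Installment 1: opening $37,807.63; interest $151.23 → $37,958.86; payment $6,351.85; balance $31,607.01
Installment 2: opening $31,607.01; interest $126.42 → $31,733.43; payment $6,327.04; balance $25,406.39
Installment 3: opening $25,406.39; interest $101.62 → $25,508.01; payment $6,302.24; balance $19,205.77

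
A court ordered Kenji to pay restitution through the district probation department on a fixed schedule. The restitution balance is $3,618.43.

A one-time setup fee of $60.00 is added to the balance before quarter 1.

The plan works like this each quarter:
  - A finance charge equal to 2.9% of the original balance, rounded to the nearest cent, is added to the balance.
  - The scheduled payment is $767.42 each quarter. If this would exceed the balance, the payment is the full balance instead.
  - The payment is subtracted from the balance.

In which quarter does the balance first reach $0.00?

6

# | Opening | Interest | Payment | End bal
1 | $3,678.43 | $104.93 | $767.42 | $3,015.94
2 | $3,015.94 | $104.93 | $767.42 | $2,353.45
3 | $2,353.45 | $104.93 | $767.42 | $1,690.96
4 | $1,690.96 | $104.93 | $767.42 | $1,028.47
5 | $1,028.47 | $104.93 | $767.42 | $365.98
6 | $365.98 | $104.93 | $470.91 | $0.00
Balance reaches $0.00 in quarter 6.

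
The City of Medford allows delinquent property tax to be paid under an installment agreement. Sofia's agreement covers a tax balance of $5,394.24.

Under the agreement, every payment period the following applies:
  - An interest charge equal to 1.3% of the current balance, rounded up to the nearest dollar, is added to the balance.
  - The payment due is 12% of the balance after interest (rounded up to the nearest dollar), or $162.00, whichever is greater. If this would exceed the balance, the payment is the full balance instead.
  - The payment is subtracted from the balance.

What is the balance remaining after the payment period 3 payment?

Payment period 1: $5,394.24 +$71.00 interest = $5,465.24; pay $656.00 → $4,809.24
Payment period 2: $4,809.24 +$63.00 interest = $4,872.24; pay $585.00 → $4,287.24
Payment period 3: $4,287.24 +$56.00 interest = $4,343.24; pay $522.00 → $3,821.24

$3,821.24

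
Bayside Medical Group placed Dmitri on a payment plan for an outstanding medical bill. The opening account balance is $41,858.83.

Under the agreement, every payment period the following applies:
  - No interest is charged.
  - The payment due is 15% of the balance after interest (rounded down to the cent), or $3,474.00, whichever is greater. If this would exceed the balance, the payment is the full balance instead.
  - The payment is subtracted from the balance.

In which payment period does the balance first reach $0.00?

Payment period 1: $41,858.83 − $6,278.82 → $35,580.01
Payment period 2: $35,580.01 − $5,337.00 → $30,243.01
Payment period 3: $30,243.01 − $4,536.45 → $25,706.56
Payment period 4: $25,706.56 − $3,855.98 → $21,850.58
Payment period 5: $21,850.58 − $3,474.00 → $18,376.58
Payment period 6: $18,376.58 − $3,474.00 → $14,902.58
Payment period 7: $14,902.58 − $3,474.00 → $11,428.58
Payment period 8: $11,428.58 − $3,474.00 → $7,954.58
Payment period 9: $7,954.58 − $3,474.00 → $4,480.58
Payment period 10: $4,480.58 − $3,474.00 → $1,006.58
Payment period 11: $1,006.58 − $1,006.58 → $0.00
Balance reaches $0.00 in payment period 11.

11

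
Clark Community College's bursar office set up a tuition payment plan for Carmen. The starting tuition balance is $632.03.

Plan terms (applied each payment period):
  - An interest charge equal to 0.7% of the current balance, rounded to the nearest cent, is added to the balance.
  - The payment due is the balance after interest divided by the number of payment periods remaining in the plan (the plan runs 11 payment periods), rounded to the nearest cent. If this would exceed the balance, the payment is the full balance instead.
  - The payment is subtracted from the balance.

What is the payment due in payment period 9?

$61.18

# | Opening | Interest | Payment | End bal
1 | $632.03 | $4.42 | $57.86 | $578.59
2 | $578.59 | $4.05 | $58.26 | $524.38
3 | $524.38 | $3.67 | $58.67 | $469.38
4 | $469.38 | $3.29 | $59.08 | $413.59
5 | $413.59 | $2.90 | $59.50 | $356.99
6 | $356.99 | $2.50 | $59.92 | $299.57
7 | $299.57 | $2.10 | $60.33 | $241.34
8 | $241.34 | $1.69 | $60.76 | $182.27
9 | $182.27 | $1.28 | $61.18 | $122.37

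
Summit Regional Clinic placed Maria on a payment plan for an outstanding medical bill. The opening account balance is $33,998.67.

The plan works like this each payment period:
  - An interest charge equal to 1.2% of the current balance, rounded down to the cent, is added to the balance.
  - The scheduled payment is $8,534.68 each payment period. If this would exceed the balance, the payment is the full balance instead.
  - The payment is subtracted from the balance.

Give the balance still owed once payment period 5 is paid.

$0.00

# | Opening | Interest | Payment | End bal
1 | $33,998.67 | $407.98 | $8,534.68 | $25,871.97
2 | $25,871.97 | $310.46 | $8,534.68 | $17,647.75
3 | $17,647.75 | $211.77 | $8,534.68 | $9,324.84
4 | $9,324.84 | $111.89 | $8,534.68 | $902.05
5 | $902.05 | $10.82 | $912.87 | $0.00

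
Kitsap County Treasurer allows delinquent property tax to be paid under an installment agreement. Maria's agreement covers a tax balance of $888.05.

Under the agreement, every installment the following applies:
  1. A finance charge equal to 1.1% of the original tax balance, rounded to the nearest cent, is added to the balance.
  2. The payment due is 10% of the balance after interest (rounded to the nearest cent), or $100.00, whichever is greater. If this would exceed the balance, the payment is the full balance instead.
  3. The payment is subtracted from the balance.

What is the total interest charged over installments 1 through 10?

$97.70

# | Opening | Interest | Payment | End bal
1 | $888.05 | $9.77 | $100.00 | $797.82
2 | $797.82 | $9.77 | $100.00 | $707.59
3 | $707.59 | $9.77 | $100.00 | $617.36
4 | $617.36 | $9.77 | $100.00 | $527.13
5 | $527.13 | $9.77 | $100.00 | $436.90
6 | $436.90 | $9.77 | $100.00 | $346.67
7 | $346.67 | $9.77 | $100.00 | $256.44
8 | $256.44 | $9.77 | $100.00 | $166.21
9 | $166.21 | $9.77 | $100.00 | $75.98
10 | $75.98 | $9.77 | $85.75 | $0.00
Total interest: $9.77 + $9.77 + $9.77 + $9.77 + $9.77 + $9.77 + $9.77 + $9.77 + $9.77 + $9.77 = $97.70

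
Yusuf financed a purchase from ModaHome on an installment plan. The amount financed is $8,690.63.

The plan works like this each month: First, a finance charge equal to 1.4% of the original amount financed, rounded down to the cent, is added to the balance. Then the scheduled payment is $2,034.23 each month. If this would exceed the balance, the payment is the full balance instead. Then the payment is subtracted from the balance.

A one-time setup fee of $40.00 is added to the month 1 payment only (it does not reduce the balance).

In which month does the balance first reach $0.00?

5

Month 1: $8,690.63 +$121.66 interest = $8,812.29; pay $2,034.23 (+ $40.00 fee) → $6,778.06
Month 2: $6,778.06 +$121.66 interest = $6,899.72; pay $2,034.23 → $4,865.49
Month 3: $4,865.49 +$121.66 interest = $4,987.15; pay $2,034.23 → $2,952.92
Month 4: $2,952.92 +$121.66 interest = $3,074.58; pay $2,034.23 → $1,040.35
Month 5: $1,040.35 +$121.66 interest = $1,162.01; pay $1,162.01 → $0.00
Balance reaches $0.00 in month 5.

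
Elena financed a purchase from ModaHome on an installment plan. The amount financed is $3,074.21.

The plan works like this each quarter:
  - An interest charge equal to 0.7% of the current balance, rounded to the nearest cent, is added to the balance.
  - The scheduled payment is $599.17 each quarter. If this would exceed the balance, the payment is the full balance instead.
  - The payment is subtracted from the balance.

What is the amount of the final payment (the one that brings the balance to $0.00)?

$146.25

Quarter 1: $3,074.21 +$21.52 interest = $3,095.73; pay $599.17 → $2,496.56
Quarter 2: $2,496.56 +$17.48 interest = $2,514.04; pay $599.17 → $1,914.87
Quarter 3: $1,914.87 +$13.40 interest = $1,928.27; pay $599.17 → $1,329.10
Quarter 4: $1,329.10 +$9.30 interest = $1,338.40; pay $599.17 → $739.23
Quarter 5: $739.23 +$5.17 interest = $744.40; pay $599.17 → $145.23
Quarter 6: $145.23 +$1.02 interest = $146.25; pay $146.25 → $0.00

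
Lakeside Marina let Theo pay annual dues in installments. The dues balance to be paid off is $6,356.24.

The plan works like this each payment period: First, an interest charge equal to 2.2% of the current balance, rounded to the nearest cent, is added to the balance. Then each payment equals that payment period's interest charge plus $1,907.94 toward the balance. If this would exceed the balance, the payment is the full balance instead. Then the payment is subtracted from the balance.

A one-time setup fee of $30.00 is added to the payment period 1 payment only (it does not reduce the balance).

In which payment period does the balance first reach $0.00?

4

Payment period 1: opening $6,356.24; interest $139.84 → $6,496.08; payment $2,047.78 (+ $30.00 fee); balance $4,448.30
Payment period 2: opening $4,448.30; interest $97.86 → $4,546.16; payment $2,005.80; balance $2,540.36
Payment period 3: opening $2,540.36; interest $55.89 → $2,596.25; payment $1,963.83; balance $632.42
Payment period 4: opening $632.42; interest $13.91 → $646.33; payment $646.33; balance $0.00
Balance reaches $0.00 in payment period 4.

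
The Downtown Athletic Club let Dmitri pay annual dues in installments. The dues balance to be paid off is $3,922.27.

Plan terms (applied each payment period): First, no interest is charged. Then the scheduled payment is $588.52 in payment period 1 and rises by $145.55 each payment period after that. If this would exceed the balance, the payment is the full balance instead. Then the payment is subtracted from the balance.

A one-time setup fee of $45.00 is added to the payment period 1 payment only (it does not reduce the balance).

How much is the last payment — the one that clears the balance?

Payment period 1: opening $3,922.27; payment $588.52 (+ $45.00 fee); balance $3,333.75
Payment period 2: opening $3,333.75; payment $734.07; balance $2,599.68
Payment period 3: opening $2,599.68; payment $879.62; balance $1,720.06
Payment period 4: opening $1,720.06; payment $1,025.17; balance $694.89
Payment period 5: opening $694.89; payment $694.89; balance $0.00

$694.89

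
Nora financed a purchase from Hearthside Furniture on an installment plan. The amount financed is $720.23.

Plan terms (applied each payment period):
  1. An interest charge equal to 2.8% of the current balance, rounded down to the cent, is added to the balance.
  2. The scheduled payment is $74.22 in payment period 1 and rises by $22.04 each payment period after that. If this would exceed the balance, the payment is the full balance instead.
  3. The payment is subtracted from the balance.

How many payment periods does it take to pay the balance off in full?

7

Payment period 1: opening $720.23; interest $20.16 → $740.39; payment $74.22; balance $666.17
Payment period 2: opening $666.17; interest $18.65 → $684.82; payment $96.26; balance $588.56
Payment period 3: opening $588.56; interest $16.47 → $605.03; payment $118.30; balance $486.73
Payment period 4: opening $486.73; interest $13.62 → $500.35; payment $140.34; balance $360.01
Payment period 5: opening $360.01; interest $10.08 → $370.09; payment $162.38; balance $207.71
Payment period 6: opening $207.71; interest $5.81 → $213.52; payment $184.42; balance $29.10
Payment period 7: opening $29.10; interest $0.81 → $29.91; payment $29.91; balance $0.00
Balance reaches $0.00 in payment period 7.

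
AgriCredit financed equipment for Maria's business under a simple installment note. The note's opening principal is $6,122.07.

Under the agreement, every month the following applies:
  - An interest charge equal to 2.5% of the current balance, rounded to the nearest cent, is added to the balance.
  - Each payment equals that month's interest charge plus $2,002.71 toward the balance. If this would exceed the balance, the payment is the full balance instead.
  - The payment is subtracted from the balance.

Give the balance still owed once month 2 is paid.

$2,116.65

Month 1: $6,122.07 +$153.05 interest = $6,275.12; pay $2,155.76 → $4,119.36
Month 2: $4,119.36 +$102.98 interest = $4,222.34; pay $2,105.69 → $2,116.65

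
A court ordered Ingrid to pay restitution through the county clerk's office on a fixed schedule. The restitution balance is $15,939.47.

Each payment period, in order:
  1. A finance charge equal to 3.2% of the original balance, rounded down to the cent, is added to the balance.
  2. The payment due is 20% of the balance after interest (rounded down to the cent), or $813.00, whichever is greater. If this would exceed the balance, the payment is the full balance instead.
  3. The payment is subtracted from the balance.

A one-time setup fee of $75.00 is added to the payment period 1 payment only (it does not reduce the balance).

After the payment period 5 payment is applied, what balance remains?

Payment period 1: opening $15,939.47; interest $510.06 → $16,449.53; payment $3,289.90 (+ $75.00 fee); balance $13,159.63
Payment period 2: opening $13,159.63; interest $510.06 → $13,669.69; payment $2,733.93; balance $10,935.76
Payment period 3: opening $10,935.76; interest $510.06 → $11,445.82; payment $2,289.16; balance $9,156.66
Payment period 4: opening $9,156.66; interest $510.06 → $9,666.72; payment $1,933.34; balance $7,733.38
Payment period 5: opening $7,733.38; interest $510.06 → $8,243.44; payment $1,648.68; balance $6,594.76

$6,594.76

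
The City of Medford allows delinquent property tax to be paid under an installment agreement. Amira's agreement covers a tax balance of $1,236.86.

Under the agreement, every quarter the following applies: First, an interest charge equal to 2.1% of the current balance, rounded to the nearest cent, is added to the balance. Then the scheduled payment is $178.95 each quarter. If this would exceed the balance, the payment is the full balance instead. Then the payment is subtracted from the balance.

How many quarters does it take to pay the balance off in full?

# | Opening | Interest | Payment | End bal
1 | $1,236.86 | $25.97 | $178.95 | $1,083.88
2 | $1,083.88 | $22.76 | $178.95 | $927.69
3 | $927.69 | $19.48 | $178.95 | $768.22
4 | $768.22 | $16.13 | $178.95 | $605.40
5 | $605.40 | $12.71 | $178.95 | $439.16
6 | $439.16 | $9.22 | $178.95 | $269.43
7 | $269.43 | $5.66 | $178.95 | $96.14
8 | $96.14 | $2.02 | $98.16 | $0.00
Balance reaches $0.00 in quarter 8.

8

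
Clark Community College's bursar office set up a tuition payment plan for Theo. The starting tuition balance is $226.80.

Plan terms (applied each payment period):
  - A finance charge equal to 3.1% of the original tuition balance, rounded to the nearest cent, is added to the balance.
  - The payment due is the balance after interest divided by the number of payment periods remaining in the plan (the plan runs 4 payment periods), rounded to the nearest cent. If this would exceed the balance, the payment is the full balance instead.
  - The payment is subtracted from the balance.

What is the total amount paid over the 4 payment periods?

$254.92

Payment period 1: opening $226.80; interest $7.03 → $233.83; payment $58.46; balance $175.37
Payment period 2: opening $175.37; interest $7.03 → $182.40; payment $60.80; balance $121.60
Payment period 3: opening $121.60; interest $7.03 → $128.63; payment $64.32; balance $64.31
Payment period 4: opening $64.31; interest $7.03 → $71.34; payment $71.34; balance $0.00
Total paid: $254.92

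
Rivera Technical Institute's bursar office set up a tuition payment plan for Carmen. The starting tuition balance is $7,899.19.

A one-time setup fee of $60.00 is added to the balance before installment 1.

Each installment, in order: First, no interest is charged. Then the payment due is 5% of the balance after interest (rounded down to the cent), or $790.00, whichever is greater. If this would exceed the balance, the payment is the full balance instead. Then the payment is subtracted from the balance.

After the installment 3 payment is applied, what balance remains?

Installment 1: opening $7,959.19; payment $790.00; balance $7,169.19
Installment 2: opening $7,169.19; payment $790.00; balance $6,379.19
Installment 3: opening $6,379.19; payment $790.00; balance $5,589.19

$5,589.19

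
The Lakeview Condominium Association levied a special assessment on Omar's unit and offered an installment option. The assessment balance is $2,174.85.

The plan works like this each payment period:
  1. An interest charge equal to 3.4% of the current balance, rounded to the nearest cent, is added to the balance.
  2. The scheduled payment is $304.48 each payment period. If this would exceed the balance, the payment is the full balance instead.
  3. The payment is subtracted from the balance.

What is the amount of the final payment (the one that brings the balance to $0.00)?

Payment period 1: opening $2,174.85; interest $73.94 → $2,248.79; payment $304.48; balance $1,944.31
Payment period 2: opening $1,944.31; interest $66.11 → $2,010.42; payment $304.48; balance $1,705.94
Payment period 3: opening $1,705.94; interest $58.00 → $1,763.94; payment $304.48; balance $1,459.46
Payment period 4: opening $1,459.46; interest $49.62 → $1,509.08; payment $304.48; balance $1,204.60
Payment period 5: opening $1,204.60; interest $40.96 → $1,245.56; payment $304.48; balance $941.08
Payment period 6: opening $941.08; interest $32.00 → $973.08; payment $304.48; balance $668.60
Payment period 7: opening $668.60; interest $22.73 → $691.33; payment $304.48; balance $386.85
Payment period 8: opening $386.85; interest $13.15 → $400.00; payment $304.48; balance $95.52
Payment period 9: opening $95.52; interest $3.25 → $98.77; payment $98.77; balance $0.00

$98.77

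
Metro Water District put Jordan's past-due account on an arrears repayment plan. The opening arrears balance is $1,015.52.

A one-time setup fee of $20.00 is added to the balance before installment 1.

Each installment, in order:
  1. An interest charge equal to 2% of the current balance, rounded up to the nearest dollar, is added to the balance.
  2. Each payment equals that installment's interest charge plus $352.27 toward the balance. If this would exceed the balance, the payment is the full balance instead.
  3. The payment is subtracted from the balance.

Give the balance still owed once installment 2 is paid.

$330.98

Installment 1: opening $1,035.52; interest $21.00 → $1,056.52; payment $373.27; balance $683.25
Installment 2: opening $683.25; interest $14.00 → $697.25; payment $366.27; balance $330.98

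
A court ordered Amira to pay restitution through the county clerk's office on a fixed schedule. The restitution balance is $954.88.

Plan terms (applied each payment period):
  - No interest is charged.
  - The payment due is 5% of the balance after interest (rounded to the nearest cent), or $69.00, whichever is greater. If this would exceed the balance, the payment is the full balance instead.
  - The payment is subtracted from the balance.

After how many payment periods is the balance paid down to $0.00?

Payment period 1: $954.88 − $69.00 → $885.88
Payment period 2: $885.88 − $69.00 → $816.88
Payment period 3: $816.88 − $69.00 → $747.88
Payment period 4: $747.88 − $69.00 → $678.88
Payment period 5: $678.88 − $69.00 → $609.88
Payment period 6: $609.88 − $69.00 → $540.88
Payment period 7: $540.88 − $69.00 → $471.88
Payment period 8: $471.88 − $69.00 → $402.88
Payment period 9: $402.88 − $69.00 → $333.88
Payment period 10: $333.88 − $69.00 → $264.88
Payment period 11: $264.88 − $69.00 → $195.88
Payment period 12: $195.88 − $69.00 → $126.88
Payment period 13: $126.88 − $69.00 → $57.88
Payment period 14: $57.88 − $57.88 → $0.00
Balance reaches $0.00 in payment period 14.

14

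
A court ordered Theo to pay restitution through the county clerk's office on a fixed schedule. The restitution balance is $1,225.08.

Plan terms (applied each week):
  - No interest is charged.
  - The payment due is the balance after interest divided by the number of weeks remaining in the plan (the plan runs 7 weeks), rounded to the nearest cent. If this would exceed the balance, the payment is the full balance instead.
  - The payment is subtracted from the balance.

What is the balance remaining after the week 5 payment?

$350.03

Week 1: opening $1,225.08; payment $175.01; balance $1,050.07
Week 2: opening $1,050.07; payment $175.01; balance $875.06
Week 3: opening $875.06; payment $175.01; balance $700.05
Week 4: opening $700.05; payment $175.01; balance $525.04
Week 5: opening $525.04; payment $175.01; balance $350.03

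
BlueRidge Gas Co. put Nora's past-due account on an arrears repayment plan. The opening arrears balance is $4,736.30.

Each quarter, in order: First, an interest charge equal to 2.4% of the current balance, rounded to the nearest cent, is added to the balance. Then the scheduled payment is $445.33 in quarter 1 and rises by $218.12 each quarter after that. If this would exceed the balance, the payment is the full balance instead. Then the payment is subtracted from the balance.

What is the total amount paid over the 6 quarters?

# | Opening | Interest | Payment | End bal
1 | $4,736.30 | $113.67 | $445.33 | $4,404.64
2 | $4,404.64 | $105.71 | $663.45 | $3,846.90
3 | $3,846.90 | $92.33 | $881.57 | $3,057.66
4 | $3,057.66 | $73.38 | $1,099.69 | $2,031.35
5 | $2,031.35 | $48.75 | $1,317.81 | $762.29
6 | $762.29 | $18.29 | $780.58 | $0.00
Total paid: $5,188.43

$5,188.43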